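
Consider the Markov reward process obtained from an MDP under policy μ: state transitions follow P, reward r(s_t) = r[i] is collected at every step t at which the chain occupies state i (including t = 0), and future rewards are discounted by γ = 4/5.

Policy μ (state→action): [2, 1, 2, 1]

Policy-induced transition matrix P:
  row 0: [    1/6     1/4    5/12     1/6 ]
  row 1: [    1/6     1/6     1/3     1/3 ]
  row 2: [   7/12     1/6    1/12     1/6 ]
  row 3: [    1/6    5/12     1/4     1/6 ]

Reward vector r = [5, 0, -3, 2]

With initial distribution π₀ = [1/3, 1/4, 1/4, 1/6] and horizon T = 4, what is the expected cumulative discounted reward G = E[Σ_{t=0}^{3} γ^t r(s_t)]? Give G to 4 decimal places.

G = 3.1509

t=0: π = [0.3333, 0.2500, 0.2500, 0.1667], E[r] = 1.2500, γ^t·E[r] = 1.250000, running G = 1.250000
t=1: π = [0.2708, 0.2361, 0.2847, 0.2083], E[r] = 0.9167, γ^t·E[r] = 0.733333, running G = 1.983333
t=2: π = [0.2853, 0.2413, 0.2674, 0.2060], E[r] = 1.0365, γ^t·E[r] = 0.663333, running G = 2.646667
t=3: π = [0.2781, 0.2419, 0.2731, 0.2069], E[r] = 0.9848, γ^t·E[r] = 0.504222, running G = 3.150889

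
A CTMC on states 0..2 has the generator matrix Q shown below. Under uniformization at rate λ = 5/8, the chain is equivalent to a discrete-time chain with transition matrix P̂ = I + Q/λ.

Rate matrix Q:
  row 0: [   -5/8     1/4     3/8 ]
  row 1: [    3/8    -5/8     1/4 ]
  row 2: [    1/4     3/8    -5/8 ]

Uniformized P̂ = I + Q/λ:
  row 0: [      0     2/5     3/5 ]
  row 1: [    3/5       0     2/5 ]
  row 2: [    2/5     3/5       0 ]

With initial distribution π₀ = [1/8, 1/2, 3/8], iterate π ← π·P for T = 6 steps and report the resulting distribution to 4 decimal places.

π = [0.3338, 0.3289, 0.3373]

t=0: π = [0.1250, 0.5000, 0.3750]
t=1: π = [0.4500, 0.2750, 0.2750]
t=2: π = [0.2750, 0.3450, 0.3800]
t=3: π = [0.3590, 0.3380, 0.3030]
t=4: π = [0.3240, 0.3254, 0.3506]
t=5: π = [0.3355, 0.3400, 0.3246]
t=6: π = [0.3338, 0.3289, 0.3373]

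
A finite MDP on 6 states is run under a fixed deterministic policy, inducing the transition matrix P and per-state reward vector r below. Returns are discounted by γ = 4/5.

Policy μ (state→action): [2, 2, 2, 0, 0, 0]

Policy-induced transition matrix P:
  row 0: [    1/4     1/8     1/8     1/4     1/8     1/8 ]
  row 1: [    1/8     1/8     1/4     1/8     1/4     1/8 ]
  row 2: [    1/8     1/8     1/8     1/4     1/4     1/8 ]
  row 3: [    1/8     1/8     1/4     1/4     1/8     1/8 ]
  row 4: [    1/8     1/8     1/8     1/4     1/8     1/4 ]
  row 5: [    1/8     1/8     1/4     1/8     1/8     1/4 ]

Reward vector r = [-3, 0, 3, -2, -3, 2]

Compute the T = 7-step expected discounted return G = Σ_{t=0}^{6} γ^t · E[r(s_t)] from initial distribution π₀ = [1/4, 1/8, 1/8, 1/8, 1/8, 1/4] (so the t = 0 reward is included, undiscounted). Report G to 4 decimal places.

G = -1.8250

t=0: π = [0.2500, 0.1250, 0.1250, 0.1250, 0.1250, 0.2500], E[r] = -0.5000, γ^t·E[r] = -0.500000, running G = -0.500000
t=1: π = [0.1563, 0.1250, 0.1875, 0.2031, 0.1563, 0.1719], E[r] = -0.4375, γ^t·E[r] = -0.350000, running G = -0.850000
t=2: π = [0.1445, 0.1250, 0.1875, 0.2129, 0.1641, 0.1660], E[r] = -0.4570, γ^t·E[r] = -0.292500, running G = -1.142500
t=3: π = [0.1431, 0.1250, 0.1880, 0.2136, 0.1641, 0.1663], E[r] = -0.4521, γ^t·E[r] = -0.231500, running G = -1.374000
t=4: π = [0.1429, 0.1250, 0.1881, 0.2136, 0.1641, 0.1663], E[r] = -0.4513, γ^t·E[r] = -0.184850, running G = -1.558850
t=5: π = [0.1429, 0.1250, 0.1881, 0.2136, 0.1641, 0.1663], E[r] = -0.4512, γ^t·E[r] = -0.147863, running G = -1.706713
t=6: π = [0.1429, 0.1250, 0.1881, 0.2136, 0.1641, 0.1663], E[r] = -0.4512, γ^t·E[r] = -0.118285, running G = -1.824997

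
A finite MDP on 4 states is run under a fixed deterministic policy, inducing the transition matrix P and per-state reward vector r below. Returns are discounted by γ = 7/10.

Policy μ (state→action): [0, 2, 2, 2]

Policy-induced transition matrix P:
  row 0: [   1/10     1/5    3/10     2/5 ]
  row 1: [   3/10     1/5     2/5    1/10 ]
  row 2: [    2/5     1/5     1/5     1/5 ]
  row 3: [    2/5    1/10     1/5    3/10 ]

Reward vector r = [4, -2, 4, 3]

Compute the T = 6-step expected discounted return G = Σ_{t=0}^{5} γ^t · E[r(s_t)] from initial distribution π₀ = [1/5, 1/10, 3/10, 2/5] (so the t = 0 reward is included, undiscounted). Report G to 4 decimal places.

t=0: π = [0.2000, 0.1000, 0.3000, 0.4000], E[r] = 3.0000, γ^t·E[r] = 3.000000, running G = 3.000000
t=1: π = [0.3300, 0.1600, 0.2400, 0.2700], E[r] = 2.7700, γ^t·E[r] = 1.939000, running G = 4.939000
t=2: π = [0.2850, 0.1730, 0.2650, 0.2770], E[r] = 2.6850, γ^t·E[r] = 1.315650, running G = 6.254650
t=3: π = [0.2972, 0.1723, 0.2631, 0.2674], E[r] = 2.6988, γ^t·E[r] = 0.925688, running G = 7.180338
t=4: π = [0.2936, 0.1733, 0.2642, 0.2690], E[r] = 2.6915, γ^t·E[r] = 0.646227, running G = 7.826565
t=5: π = [0.2946, 0.1731, 0.2640, 0.2683], E[r] = 2.6931, γ^t·E[r] = 0.452626, running G = 8.279191

G = 8.2792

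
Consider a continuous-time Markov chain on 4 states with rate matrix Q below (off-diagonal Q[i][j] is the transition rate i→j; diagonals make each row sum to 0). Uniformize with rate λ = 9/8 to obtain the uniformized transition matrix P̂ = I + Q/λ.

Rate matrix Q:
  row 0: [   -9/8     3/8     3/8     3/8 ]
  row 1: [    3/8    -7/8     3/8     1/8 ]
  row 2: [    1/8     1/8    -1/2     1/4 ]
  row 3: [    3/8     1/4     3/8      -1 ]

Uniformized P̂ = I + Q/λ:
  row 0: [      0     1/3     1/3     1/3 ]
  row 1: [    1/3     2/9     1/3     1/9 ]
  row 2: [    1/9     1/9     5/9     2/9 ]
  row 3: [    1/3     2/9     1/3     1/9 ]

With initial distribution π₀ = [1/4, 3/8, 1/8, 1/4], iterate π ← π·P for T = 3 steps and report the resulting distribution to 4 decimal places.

π = [0.1818, 0.1962, 0.4252, 0.1968]

t=0: π = [0.2500, 0.3750, 0.1250, 0.2500]
t=1: π = [0.2222, 0.2361, 0.3611, 0.1806]
t=2: π = [0.1790, 0.2068, 0.4136, 0.2006]
t=3: π = [0.1818, 0.1962, 0.4252, 0.1968]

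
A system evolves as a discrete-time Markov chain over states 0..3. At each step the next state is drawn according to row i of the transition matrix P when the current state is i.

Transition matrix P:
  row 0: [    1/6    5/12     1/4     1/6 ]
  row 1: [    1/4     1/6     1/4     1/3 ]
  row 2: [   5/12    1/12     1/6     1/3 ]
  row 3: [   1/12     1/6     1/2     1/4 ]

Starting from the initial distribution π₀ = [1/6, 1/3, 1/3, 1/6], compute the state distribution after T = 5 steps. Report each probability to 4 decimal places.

π = [0.2345, 0.2004, 0.2932, 0.2719]

t=0: π = [0.1667, 0.3333, 0.3333, 0.1667]
t=1: π = [0.2639, 0.1806, 0.2639, 0.2917]
t=2: π = [0.2234, 0.2106, 0.3009, 0.2650]
t=3: π = [0.2374, 0.1974, 0.2912, 0.2740]
t=4: π = [0.2331, 0.2017, 0.2942, 0.2709]
t=5: π = [0.2345, 0.2004, 0.2932, 0.2719]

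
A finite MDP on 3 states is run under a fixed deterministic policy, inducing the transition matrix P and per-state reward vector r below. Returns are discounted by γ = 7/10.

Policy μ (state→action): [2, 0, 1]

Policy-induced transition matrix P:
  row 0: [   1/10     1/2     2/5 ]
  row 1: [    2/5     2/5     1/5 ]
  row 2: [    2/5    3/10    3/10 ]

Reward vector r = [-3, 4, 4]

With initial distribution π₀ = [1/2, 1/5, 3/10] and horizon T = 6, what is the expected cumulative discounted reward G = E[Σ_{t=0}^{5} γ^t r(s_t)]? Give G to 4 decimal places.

G = 4.3174

t=0: π = [0.5000, 0.2000, 0.3000], E[r] = 0.5000, γ^t·E[r] = 0.500000, running G = 0.500000
t=1: π = [0.2500, 0.4200, 0.3300], E[r] = 2.2500, γ^t·E[r] = 1.575000, running G = 2.075000
t=2: π = [0.3250, 0.3920, 0.2830], E[r] = 1.7250, γ^t·E[r] = 0.845250, running G = 2.920250
t=3: π = [0.3025, 0.4042, 0.2933], E[r] = 1.8825, γ^t·E[r] = 0.645698, running G = 3.565948
t=4: π = [0.3093, 0.4009, 0.2898], E[r] = 1.8353, γ^t·E[r] = 0.440644, running G = 4.006591
t=5: π = [0.3072, 0.4019, 0.2908], E[r] = 1.8494, γ^t·E[r] = 0.310833, running G = 4.317424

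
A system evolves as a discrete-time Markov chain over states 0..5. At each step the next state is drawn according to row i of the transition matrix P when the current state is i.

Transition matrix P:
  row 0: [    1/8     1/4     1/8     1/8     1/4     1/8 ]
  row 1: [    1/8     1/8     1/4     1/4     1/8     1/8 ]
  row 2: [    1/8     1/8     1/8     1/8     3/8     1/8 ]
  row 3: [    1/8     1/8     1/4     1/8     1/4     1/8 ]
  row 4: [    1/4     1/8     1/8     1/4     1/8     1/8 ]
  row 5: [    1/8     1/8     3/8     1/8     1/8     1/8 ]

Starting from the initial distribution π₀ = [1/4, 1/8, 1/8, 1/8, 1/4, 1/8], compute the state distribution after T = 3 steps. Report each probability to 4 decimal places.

t=0: π = [0.2500, 0.1250, 0.1250, 0.1250, 0.2500, 0.1250]
t=1: π = [0.1563, 0.1563, 0.1875, 0.1719, 0.2031, 0.1250]
t=2: π = [0.1504, 0.1445, 0.1973, 0.1699, 0.2129, 0.1250]
t=3: π = [0.1516, 0.1438, 0.1956, 0.1697, 0.2144, 0.1250]

π = [0.1516, 0.1438, 0.1956, 0.1697, 0.2144, 0.1250]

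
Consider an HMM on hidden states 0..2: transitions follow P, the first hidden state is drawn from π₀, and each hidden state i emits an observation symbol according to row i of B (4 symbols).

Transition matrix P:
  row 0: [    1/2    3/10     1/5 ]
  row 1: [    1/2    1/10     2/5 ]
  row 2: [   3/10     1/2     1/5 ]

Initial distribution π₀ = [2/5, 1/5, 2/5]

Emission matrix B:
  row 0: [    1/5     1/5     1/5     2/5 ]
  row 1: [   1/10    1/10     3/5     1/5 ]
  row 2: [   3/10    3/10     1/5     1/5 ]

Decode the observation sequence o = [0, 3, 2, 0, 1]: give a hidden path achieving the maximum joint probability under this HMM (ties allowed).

path = [0, 0, 1, 0, 0]

t=0: δ = [8.000e-02, 2.000e-02, 1.200e-01]  (obs o_0=0)
t=1: δ = [1.600e-02, 1.200e-02, 4.800e-03]  ψ = [0, 2, 2]  (obs o_1=3)
t=2: δ = [1.600e-03, 2.880e-03, 9.600e-04]  ψ = [0, 0, 1]  (obs o_2=2)
t=3: δ = [2.880e-04, 4.800e-05, 3.456e-04]  ψ = [1, 0, 1]  (obs o_3=0)
t=4: δ = [2.880e-05, 1.728e-05, 2.074e-05]  ψ = [0, 2, 2]  (obs o_4=1)
backtrack: best end state = 0; path = [0, 0, 1, 0, 0]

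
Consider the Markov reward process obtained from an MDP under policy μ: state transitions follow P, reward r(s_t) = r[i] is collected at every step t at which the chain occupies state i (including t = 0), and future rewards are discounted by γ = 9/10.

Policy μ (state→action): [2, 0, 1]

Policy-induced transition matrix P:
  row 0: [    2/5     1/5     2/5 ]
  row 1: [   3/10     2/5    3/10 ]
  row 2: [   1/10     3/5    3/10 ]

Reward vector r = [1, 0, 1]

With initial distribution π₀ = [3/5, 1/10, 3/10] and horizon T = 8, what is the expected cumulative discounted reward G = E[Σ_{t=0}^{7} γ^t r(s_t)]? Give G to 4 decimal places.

G = 3.7215

t=0: π = [0.6000, 0.1000, 0.3000], E[r] = 0.9000, γ^t·E[r] = 0.900000, running G = 0.900000
t=1: π = [0.3000, 0.3400, 0.3600], E[r] = 0.6600, γ^t·E[r] = 0.594000, running G = 1.494000
t=2: π = [0.2580, 0.4120, 0.3300], E[r] = 0.5880, γ^t·E[r] = 0.476280, running G = 1.970280
t=3: π = [0.2598, 0.4144, 0.3258], E[r] = 0.5856, γ^t·E[r] = 0.426902, running G = 2.397182
t=4: π = [0.2608, 0.4132, 0.3260], E[r] = 0.5868, γ^t·E[r] = 0.384999, running G = 2.782182
t=5: π = [0.2609, 0.4130, 0.3261], E[r] = 0.5870, γ^t·E[r] = 0.346599, running G = 3.128781
t=6: π = [0.2609, 0.4130, 0.3261], E[r] = 0.5870, γ^t·E[r] = 0.311935, running G = 3.440716
t=7: π = [0.2609, 0.4130, 0.3261], E[r] = 0.5870, γ^t·E[r] = 0.280740, running G = 3.721455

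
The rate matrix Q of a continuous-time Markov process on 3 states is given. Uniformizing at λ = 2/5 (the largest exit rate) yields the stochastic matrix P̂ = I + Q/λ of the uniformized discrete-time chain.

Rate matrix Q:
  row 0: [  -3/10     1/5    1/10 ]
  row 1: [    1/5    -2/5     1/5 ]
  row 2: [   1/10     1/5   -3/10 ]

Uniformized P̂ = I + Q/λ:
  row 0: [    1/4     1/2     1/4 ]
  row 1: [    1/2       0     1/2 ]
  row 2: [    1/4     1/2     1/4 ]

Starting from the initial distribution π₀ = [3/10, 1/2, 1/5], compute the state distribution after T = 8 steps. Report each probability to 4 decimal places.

π = [0.3330, 0.3340, 0.3330]

t=0: π = [0.3000, 0.5000, 0.2000]
t=1: π = [0.3750, 0.2500, 0.3750]
t=2: π = [0.3125, 0.3750, 0.3125]
t=3: π = [0.3438, 0.3125, 0.3438]
t=4: π = [0.3281, 0.3438, 0.3281]
t=5: π = [0.3359, 0.3281, 0.3359]
t=6: π = [0.3320, 0.3359, 0.3320]
t=7: π = [0.3340, 0.3320, 0.3340]
t=8: π = [0.3330, 0.3340, 0.3330]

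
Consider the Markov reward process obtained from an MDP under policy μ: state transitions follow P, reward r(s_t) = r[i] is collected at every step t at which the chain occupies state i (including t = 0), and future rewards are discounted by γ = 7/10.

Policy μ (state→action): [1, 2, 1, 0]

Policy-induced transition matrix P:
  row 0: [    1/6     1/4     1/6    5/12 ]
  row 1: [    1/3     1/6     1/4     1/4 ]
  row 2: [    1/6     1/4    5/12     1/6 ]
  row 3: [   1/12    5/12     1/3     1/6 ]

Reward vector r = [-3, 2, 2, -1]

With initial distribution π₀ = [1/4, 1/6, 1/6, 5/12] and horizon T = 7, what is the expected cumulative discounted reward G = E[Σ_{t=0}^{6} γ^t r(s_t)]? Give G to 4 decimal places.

t=0: π = [0.2500, 0.1667, 0.1667, 0.4167], E[r] = -0.5000, γ^t·E[r] = -0.500000, running G = -0.500000
t=1: π = [0.1597, 0.3056, 0.2917, 0.2431], E[r] = 0.4722, γ^t·E[r] = 0.330556, running G = -0.169444
t=2: π = [0.1973, 0.2650, 0.3056, 0.2321], E[r] = 0.3171, γ^t·E[r] = 0.155394, running G = -0.014051
t=3: π = [0.1915, 0.2666, 0.3038, 0.2381], E[r] = 0.3282, γ^t·E[r] = 0.112580, running G = 0.098529
t=4: π = [0.1913, 0.2675, 0.3045, 0.2368], E[r] = 0.3334, γ^t·E[r] = 0.080058, running G = 0.178587
t=5: π = [0.1915, 0.2672, 0.3045, 0.2368], E[r] = 0.3321, γ^t·E[r] = 0.055819, running G = 0.234407
t=6: π = [0.1915, 0.2672, 0.3045, 0.2368], E[r] = 0.3322, γ^t·E[r] = 0.039089, running G = 0.273495

G = 0.2735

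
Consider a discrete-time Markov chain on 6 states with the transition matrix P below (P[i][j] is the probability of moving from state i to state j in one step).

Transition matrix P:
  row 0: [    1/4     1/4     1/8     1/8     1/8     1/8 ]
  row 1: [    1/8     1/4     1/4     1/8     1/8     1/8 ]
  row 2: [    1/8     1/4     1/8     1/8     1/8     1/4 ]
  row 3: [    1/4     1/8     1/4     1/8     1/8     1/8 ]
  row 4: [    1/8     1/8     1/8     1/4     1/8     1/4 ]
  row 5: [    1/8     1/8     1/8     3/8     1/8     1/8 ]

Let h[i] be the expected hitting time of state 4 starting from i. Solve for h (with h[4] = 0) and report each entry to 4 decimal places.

First-step conditioning: h[4] = 0; for i ≠ 4, h[i] = 1 + Σ_k P[i][k]·h[k].
  h[0] = 1 + 1/4·h[0] + 1/4·h[1] + 1/8·h[2] + 1/8·h[3] + 1/8·h[5]
  h[1] = 1 + 1/8·h[0] + 1/4·h[1] + 1/4·h[2] + 1/8·h[3] + 1/8·h[5]
  h[2] = 1 + 1/8·h[0] + 1/4·h[1] + 1/8·h[2] + 1/8·h[3] + 1/4·h[5]
  h[3] = 1 + 1/4·h[0] + 1/8·h[1] + 1/4·h[2] + 1/8·h[3] + 1/8·h[5]
  h[5] = 1 + 1/8·h[0] + 1/8·h[1] + 1/8·h[2] + 3/8·h[3] + 1/8·h[5]
Solving the 5×5 linear system over states ≠ 4 gives exactly h = [8, 8, 8, 8, 0, 8] (h[4] = 0 is the target).

h = [8.0000, 8.0000, 8.0000, 8.0000, 0.0000, 8.0000]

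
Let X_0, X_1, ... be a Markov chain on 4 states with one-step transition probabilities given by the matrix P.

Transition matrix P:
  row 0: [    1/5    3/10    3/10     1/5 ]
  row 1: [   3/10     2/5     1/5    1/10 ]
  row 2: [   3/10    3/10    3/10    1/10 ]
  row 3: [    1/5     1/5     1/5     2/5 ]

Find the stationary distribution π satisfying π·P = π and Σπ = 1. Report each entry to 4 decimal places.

π = [0.2564, 0.3134, 0.2507, 0.1795]

Balance equations π_j = Σ_i π_i·P[i][j]:
  π_0 = 1/5·π_0 + 3/10·π_1 + 3/10·π_2 + 1/5·π_3
  π_1 = 3/10·π_0 + 2/5·π_1 + 3/10·π_2 + 1/5·π_3
  π_2 = 3/10·π_0 + 1/5·π_1 + 3/10·π_2 + 1/5·π_3
  normalize: π_0 + π_1 + π_2 + π_3 = 1
Solving the linear system gives exactly π = [10/39, 110/351, 88/351, 7/39].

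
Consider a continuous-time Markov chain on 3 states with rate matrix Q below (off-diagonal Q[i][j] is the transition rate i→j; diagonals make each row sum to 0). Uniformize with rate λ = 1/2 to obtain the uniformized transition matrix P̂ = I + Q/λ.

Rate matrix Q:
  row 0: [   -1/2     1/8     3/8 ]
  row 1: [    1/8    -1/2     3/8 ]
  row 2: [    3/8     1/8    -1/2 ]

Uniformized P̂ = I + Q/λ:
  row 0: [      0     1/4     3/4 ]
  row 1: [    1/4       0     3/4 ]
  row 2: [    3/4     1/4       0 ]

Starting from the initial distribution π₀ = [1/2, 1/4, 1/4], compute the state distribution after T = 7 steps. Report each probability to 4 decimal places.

t=0: π = [0.5000, 0.2500, 0.2500]
t=1: π = [0.2500, 0.1875, 0.5625]
t=2: π = [0.4688, 0.2031, 0.3281]
t=3: π = [0.2969, 0.1992, 0.5039]
t=4: π = [0.4277, 0.2002, 0.3721]
t=5: π = [0.3291, 0.2000, 0.4709]
t=6: π = [0.4032, 0.2000, 0.3968]
t=7: π = [0.3476, 0.2000, 0.4524]

π = [0.3476, 0.2000, 0.4524]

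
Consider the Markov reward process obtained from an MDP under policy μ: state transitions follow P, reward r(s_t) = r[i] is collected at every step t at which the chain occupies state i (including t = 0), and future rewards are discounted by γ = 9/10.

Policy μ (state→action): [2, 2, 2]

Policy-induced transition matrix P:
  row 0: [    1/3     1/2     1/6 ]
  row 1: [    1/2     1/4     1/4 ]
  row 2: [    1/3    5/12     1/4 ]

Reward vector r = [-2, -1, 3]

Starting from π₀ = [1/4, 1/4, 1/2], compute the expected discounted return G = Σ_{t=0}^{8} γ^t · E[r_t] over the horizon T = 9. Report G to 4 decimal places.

t=0: π = [0.2500, 0.2500, 0.5000], E[r] = 0.7500, γ^t·E[r] = 0.750000, running G = 0.750000
t=1: π = [0.3750, 0.3958, 0.2292], E[r] = -0.4583, γ^t·E[r] = -0.412500, running G = 0.337500
t=2: π = [0.3993, 0.3819, 0.2188], E[r] = -0.5243, γ^t·E[r] = -0.424688, running G = -0.087188
t=3: π = [0.3970, 0.3863, 0.2167], E[r] = -0.5301, γ^t·E[r] = -0.386438, running G = -0.473625
t=4: π = [0.3977, 0.3854, 0.2169], E[r] = -0.5300, γ^t·E[r] = -0.347762, running G = -0.821387
t=5: π = [0.3976, 0.3856, 0.2169], E[r] = -0.5301, γ^t·E[r] = -0.313038, running G = -1.134425
t=6: π = [0.3976, 0.3855, 0.2169], E[r] = -0.5301, γ^t·E[r] = -0.281726, running G = -1.416151
t=7: π = [0.3976, 0.3855, 0.2169], E[r] = -0.5301, γ^t·E[r] = -0.253555, running G = -1.669707
t=8: π = [0.3976, 0.3855, 0.2169], E[r] = -0.5301, γ^t·E[r] = -0.228199, running G = -1.897906

G = -1.8979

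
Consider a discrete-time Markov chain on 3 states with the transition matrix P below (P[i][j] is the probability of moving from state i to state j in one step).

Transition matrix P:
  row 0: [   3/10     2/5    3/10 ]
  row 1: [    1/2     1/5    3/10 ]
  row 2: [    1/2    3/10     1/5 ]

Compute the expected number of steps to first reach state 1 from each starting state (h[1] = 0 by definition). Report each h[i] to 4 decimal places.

First-step conditioning: h[1] = 0; for i ≠ 1, h[i] = 1 + Σ_k P[i][k]·h[k].
  h[0] = 1 + 3/10·h[0] + 3/10·h[2]
  h[2] = 1 + 1/2·h[0] + 1/5·h[2]
Solving the 2×2 linear system over states ≠ 1 gives exactly h = [110/41, 0, 120/41] (h[1] = 0 is the target).

h = [2.6829, 0.0000, 2.9268]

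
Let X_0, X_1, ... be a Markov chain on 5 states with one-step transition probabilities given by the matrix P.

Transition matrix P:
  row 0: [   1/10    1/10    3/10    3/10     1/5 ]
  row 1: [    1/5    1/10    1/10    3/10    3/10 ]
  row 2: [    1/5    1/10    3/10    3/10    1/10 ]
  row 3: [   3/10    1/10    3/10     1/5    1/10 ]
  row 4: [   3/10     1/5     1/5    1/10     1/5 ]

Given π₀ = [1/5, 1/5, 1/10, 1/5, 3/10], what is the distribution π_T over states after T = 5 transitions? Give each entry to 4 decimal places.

t=0: π = [0.2000, 0.2000, 0.1000, 0.2000, 0.3000]
t=1: π = [0.2300, 0.1300, 0.2300, 0.2200, 0.1900]
t=2: π = [0.2180, 0.1190, 0.2550, 0.2400, 0.1680]
t=3: π = [0.2190, 0.1168, 0.2594, 0.2424, 0.1624]
t=4: π = [0.2186, 0.1162, 0.2604, 0.2433, 0.1615]
t=5: π = [0.2186, 0.1162, 0.2606, 0.2434, 0.1613]

π = [0.2186, 0.1162, 0.2606, 0.2434, 0.1613]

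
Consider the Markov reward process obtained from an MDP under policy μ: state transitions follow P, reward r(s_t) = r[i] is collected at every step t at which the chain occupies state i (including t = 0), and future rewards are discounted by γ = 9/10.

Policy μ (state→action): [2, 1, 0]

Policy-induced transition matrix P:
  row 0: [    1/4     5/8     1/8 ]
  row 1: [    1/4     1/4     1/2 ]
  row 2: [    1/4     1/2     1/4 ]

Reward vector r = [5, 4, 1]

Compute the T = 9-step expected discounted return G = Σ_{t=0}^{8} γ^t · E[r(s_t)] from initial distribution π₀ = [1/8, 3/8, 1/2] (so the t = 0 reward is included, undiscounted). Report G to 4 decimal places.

t=0: π = [0.1250, 0.3750, 0.5000], E[r] = 2.6250, γ^t·E[r] = 2.625000, running G = 2.625000
t=1: π = [0.2500, 0.4219, 0.3281], E[r] = 3.2656, γ^t·E[r] = 2.939063, running G = 5.564063
t=2: π = [0.2500, 0.4258, 0.3242], E[r] = 3.2773, γ^t·E[r] = 2.654648, running G = 8.218711
t=3: π = [0.2500, 0.4248, 0.3252], E[r] = 3.2744, γ^t·E[r] = 2.387048, running G = 10.605759
t=4: π = [0.2500, 0.4250, 0.3250], E[r] = 3.2751, γ^t·E[r] = 2.148824, running G = 12.754582
t=5: π = [0.2500, 0.4250, 0.3250], E[r] = 3.2750, γ^t·E[r] = 1.933833, running G = 14.688416
t=6: π = [0.2500, 0.4250, 0.3250], E[r] = 3.2750, γ^t·E[r] = 1.740474, running G = 16.428890
t=7: π = [0.2500, 0.4250, 0.3250], E[r] = 3.2750, γ^t·E[r] = 1.566421, running G = 17.995311
t=8: π = [0.2500, 0.4250, 0.3250], E[r] = 3.2750, γ^t·E[r] = 1.409780, running G = 19.405091

G = 19.4051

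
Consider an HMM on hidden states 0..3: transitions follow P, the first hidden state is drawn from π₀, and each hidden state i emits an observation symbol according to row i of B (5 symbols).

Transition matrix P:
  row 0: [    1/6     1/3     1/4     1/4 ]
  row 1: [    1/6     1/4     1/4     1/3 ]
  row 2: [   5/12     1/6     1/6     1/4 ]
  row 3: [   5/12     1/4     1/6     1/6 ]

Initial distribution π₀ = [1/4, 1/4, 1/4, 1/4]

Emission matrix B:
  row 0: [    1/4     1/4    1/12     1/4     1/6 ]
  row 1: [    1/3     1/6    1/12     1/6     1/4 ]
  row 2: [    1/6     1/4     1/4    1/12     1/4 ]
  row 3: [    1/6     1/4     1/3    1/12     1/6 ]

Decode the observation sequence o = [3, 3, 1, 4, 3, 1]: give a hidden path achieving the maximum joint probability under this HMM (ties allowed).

t=0: δ = [6.250e-02, 4.167e-02, 2.083e-02, 2.083e-02]  (obs o_0=3)
t=1: δ = [2.604e-03, 3.472e-03, 1.302e-03, 1.302e-03]  ψ = [0, 0, 0, 0]  (obs o_1=3)
t=2: δ = [1.447e-04, 1.447e-04, 2.170e-04, 2.894e-04]  ψ = [1, 0, 1, 1]  (obs o_2=1)
t=3: δ = [2.009e-05, 1.808e-05, 1.206e-05, 9.042e-06]  ψ = [3, 3, 3, 2]  (obs o_3=4)
t=4: δ = [1.256e-06, 1.116e-06, 4.186e-07, 5.023e-07]  ψ = [2, 0, 0, 1]  (obs o_4=3)
t=5: δ = [5.233e-08, 6.977e-08, 7.849e-08, 9.303e-08]  ψ = [0, 0, 0, 1]  (obs o_5=1)
backtrack: best end state = 3; path = [0, 1, 3, 0, 1, 3]

path = [0, 1, 3, 0, 1, 3]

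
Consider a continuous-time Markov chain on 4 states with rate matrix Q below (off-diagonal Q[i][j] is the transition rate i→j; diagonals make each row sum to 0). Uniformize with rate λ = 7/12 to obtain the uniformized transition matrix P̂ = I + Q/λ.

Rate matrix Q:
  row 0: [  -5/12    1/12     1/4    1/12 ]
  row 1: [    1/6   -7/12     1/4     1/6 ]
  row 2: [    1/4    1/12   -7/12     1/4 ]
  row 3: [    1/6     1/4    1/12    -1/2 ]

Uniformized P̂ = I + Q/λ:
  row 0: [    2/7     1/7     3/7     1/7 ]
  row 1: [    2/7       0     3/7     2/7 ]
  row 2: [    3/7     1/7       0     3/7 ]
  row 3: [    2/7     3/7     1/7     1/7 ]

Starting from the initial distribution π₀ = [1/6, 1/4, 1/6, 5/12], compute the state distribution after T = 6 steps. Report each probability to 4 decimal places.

π = [0.3216, 0.1855, 0.2518, 0.2411]

t=0: π = [0.1667, 0.2500, 0.1667, 0.4167]
t=1: π = [0.3095, 0.2262, 0.2381, 0.2262]
t=2: π = [0.3197, 0.1752, 0.2619, 0.2432]
t=3: π = [0.3231, 0.1873, 0.2468, 0.2427]
t=4: π = [0.3210, 0.1854, 0.2534, 0.2401]
t=5: π = [0.3219, 0.1850, 0.2513, 0.2418]
t=6: π = [0.3216, 0.1855, 0.2518, 0.2411]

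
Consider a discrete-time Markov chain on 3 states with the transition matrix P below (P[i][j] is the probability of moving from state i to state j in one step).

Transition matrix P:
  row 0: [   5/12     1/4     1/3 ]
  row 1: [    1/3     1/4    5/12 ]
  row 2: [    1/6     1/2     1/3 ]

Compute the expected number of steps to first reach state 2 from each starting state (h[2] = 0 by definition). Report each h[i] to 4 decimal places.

h = [2.8235, 2.5882, 0.0000]

First-step conditioning: h[2] = 0; for i ≠ 2, h[i] = 1 + Σ_k P[i][k]·h[k].
  h[0] = 1 + 5/12·h[0] + 1/4·h[1]
  h[1] = 1 + 1/3·h[0] + 1/4·h[1]
Solving the 2×2 linear system over states ≠ 2 gives exactly h = [48/17, 44/17, 0] (h[2] = 0 is the target).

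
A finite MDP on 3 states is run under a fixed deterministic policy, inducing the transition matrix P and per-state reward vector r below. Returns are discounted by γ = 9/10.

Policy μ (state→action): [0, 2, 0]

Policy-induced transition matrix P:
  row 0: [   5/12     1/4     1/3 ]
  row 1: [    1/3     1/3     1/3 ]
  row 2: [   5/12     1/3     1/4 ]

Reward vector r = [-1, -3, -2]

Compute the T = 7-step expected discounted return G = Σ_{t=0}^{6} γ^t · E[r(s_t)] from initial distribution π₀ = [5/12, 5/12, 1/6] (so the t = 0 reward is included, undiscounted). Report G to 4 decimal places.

t=0: π = [0.4167, 0.4167, 0.1667], E[r] = -2.0000, γ^t·E[r] = -2.000000, running G = -2.000000
t=1: π = [0.3819, 0.2986, 0.3194], E[r] = -1.9167, γ^t·E[r] = -1.725000, running G = -3.725000
t=2: π = [0.3918, 0.3015, 0.3067], E[r] = -1.9097, γ^t·E[r] = -1.546875, running G = -5.271875
t=3: π = [0.3915, 0.3007, 0.3078], E[r] = -1.9091, γ^t·E[r] = -1.391766, running G = -6.663641
t=4: π = [0.3916, 0.3007, 0.3077], E[r] = -1.9091, γ^t·E[r] = -1.252557, running G = -7.916198
t=5: π = [0.3916, 0.3007, 0.3077], E[r] = -1.9091, γ^t·E[r] = -1.127299, running G = -9.043497
t=6: π = [0.3916, 0.3007, 0.3077], E[r] = -1.9091, γ^t·E[r] = -1.014569, running G = -10.058067

G = -10.0581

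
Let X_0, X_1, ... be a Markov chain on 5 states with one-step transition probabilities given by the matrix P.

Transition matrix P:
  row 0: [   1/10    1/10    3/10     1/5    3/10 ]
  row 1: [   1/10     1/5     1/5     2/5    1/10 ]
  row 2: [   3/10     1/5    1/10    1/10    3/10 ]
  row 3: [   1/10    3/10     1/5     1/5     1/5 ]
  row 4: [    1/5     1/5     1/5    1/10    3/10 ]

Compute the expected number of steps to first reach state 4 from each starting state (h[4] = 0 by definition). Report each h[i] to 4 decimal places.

h = [4.1337, 5.1861, 4.1697, 4.7539, 0.0000]

First-step conditioning: h[4] = 0; for i ≠ 4, h[i] = 1 + Σ_k P[i][k]·h[k].
  h[0] = 1 + 1/10·h[0] + 1/10·h[1] + 3/10·h[2] + 1/5·h[3]
  h[1] = 1 + 1/10·h[0] + 1/5·h[1] + 1/5·h[2] + 2/5·h[3]
  h[2] = 1 + 3/10·h[0] + 1/5·h[1] + 1/10·h[2] + 1/10·h[3]
  h[3] = 1 + 1/10·h[0] + 3/10·h[1] + 1/5·h[2] + 1/5·h[3]
Solving the 4×4 linear system over states ≠ 4 gives exactly h = [10330/2499, 4320/833, 10420/2499, 3960/833, 0] (h[4] = 0 is the target).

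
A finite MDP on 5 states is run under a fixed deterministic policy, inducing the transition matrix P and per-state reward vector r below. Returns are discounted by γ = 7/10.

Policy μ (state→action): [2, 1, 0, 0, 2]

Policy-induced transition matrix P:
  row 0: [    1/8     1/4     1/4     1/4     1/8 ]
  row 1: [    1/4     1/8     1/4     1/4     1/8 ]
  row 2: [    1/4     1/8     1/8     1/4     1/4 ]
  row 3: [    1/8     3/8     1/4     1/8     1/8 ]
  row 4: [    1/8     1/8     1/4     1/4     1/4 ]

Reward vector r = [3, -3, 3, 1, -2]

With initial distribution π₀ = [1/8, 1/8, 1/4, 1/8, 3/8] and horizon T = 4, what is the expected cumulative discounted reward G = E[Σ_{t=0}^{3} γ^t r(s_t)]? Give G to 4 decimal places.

G = 0.8401

t=0: π = [0.1250, 0.1250, 0.2500, 0.1250, 0.3750], E[r] = 0.1250, γ^t·E[r] = 0.125000, running G = 0.125000
t=1: π = [0.1719, 0.1719, 0.2188, 0.2344, 0.2031], E[r] = 0.4844, γ^t·E[r] = 0.339063, running G = 0.464063
t=2: π = [0.1738, 0.2051, 0.2227, 0.2207, 0.1777], E[r] = 0.4395, γ^t·E[r] = 0.215332, running G = 0.679395
t=3: π = [0.1785, 0.2019, 0.2222, 0.2224, 0.1750], E[r] = 0.4685, γ^t·E[r] = 0.160698, running G = 0.840092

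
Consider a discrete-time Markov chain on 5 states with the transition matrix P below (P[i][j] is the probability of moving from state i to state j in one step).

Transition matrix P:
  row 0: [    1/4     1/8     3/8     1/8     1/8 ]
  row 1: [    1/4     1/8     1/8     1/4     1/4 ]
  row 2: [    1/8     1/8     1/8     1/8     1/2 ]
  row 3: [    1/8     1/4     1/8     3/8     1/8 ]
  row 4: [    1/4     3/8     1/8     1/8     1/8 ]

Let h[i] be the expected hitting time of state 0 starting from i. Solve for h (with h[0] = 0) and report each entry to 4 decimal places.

First-step conditioning: h[0] = 0; for i ≠ 0, h[i] = 1 + Σ_k P[i][k]·h[k].
  h[1] = 1 + 1/8·h[1] + 1/8·h[2] + 1/4·h[3] + 1/4·h[4]
  h[2] = 1 + 1/8·h[1] + 1/8·h[2] + 1/8·h[3] + 1/2·h[4]
  h[3] = 1 + 1/4·h[1] + 1/8·h[2] + 3/8·h[3] + 1/8·h[4]
  h[4] = 1 + 3/8·h[1] + 1/8·h[2] + 1/8·h[3] + 1/8·h[4]
Solving the 4×4 linear system over states ≠ 0 gives exactly h = [0, 3968/813, 4376/813, 4544/813, 3904/813] (h[0] = 0 is the target).

h = [0.0000, 4.8807, 5.3825, 5.5892, 4.8020]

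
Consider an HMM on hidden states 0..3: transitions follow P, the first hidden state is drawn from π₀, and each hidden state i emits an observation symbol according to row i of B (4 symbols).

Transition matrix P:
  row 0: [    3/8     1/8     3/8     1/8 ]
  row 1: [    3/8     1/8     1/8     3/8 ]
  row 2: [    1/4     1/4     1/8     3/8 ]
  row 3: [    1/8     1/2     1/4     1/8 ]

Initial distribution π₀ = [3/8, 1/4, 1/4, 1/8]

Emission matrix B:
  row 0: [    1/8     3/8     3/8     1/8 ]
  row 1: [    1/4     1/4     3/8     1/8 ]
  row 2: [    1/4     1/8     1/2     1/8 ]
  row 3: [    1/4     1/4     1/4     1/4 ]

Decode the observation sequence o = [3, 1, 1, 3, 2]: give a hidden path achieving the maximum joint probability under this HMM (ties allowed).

t=0: δ = [4.688e-02, 3.125e-02, 3.125e-02, 3.125e-02]  (obs o_0=3)
t=1: δ = [6.592e-03, 3.906e-03, 2.197e-03, 2.930e-03]  ψ = [0, 3, 0, 1]  (obs o_1=1)
t=2: δ = [9.270e-04, 3.662e-04, 3.090e-04, 3.662e-04]  ψ = [0, 3, 0, 1]  (obs o_2=1)
t=3: δ = [4.345e-05, 2.289e-05, 4.345e-05, 3.433e-05]  ψ = [0, 3, 0, 1]  (obs o_3=3)
t=4: δ = [6.110e-06, 6.437e-06, 8.147e-06, 4.074e-06]  ψ = [0, 3, 0, 2]  (obs o_4=2)
backtrack: best end state = 2; path = [0, 0, 0, 0, 2]

path = [0, 0, 0, 0, 2]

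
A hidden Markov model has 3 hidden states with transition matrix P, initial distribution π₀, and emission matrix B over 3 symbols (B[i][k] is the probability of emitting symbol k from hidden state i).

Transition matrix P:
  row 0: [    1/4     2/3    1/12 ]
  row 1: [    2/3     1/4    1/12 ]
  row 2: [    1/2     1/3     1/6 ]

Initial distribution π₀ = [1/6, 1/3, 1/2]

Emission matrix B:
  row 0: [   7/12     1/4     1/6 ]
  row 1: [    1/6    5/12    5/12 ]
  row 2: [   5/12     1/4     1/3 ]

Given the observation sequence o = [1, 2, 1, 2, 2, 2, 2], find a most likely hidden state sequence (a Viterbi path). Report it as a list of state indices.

path = [1, 0, 1, 0, 1, 0, 1]

t=0: δ = [4.167e-02, 1.389e-01, 1.250e-01]  (obs o_0=1)
t=1: δ = [1.543e-02, 1.736e-02, 6.944e-03]  ψ = [1, 2, 2]  (obs o_1=2)
t=2: δ = [2.894e-03, 4.287e-03, 3.617e-04]  ψ = [1, 0, 1]  (obs o_2=1)
t=3: δ = [4.763e-04, 8.038e-04, 1.191e-04]  ψ = [1, 0, 1]  (obs o_3=2)
t=4: δ = [8.931e-05, 1.323e-04, 2.233e-05]  ψ = [1, 0, 1]  (obs o_4=2)
t=5: δ = [1.470e-05, 2.481e-05, 3.675e-06]  ψ = [1, 0, 1]  (obs o_5=2)
t=6: δ = [2.756e-06, 4.083e-06, 6.891e-07]  ψ = [1, 0, 1]  (obs o_6=2)
backtrack: best end state = 1; path = [1, 0, 1, 0, 1, 0, 1]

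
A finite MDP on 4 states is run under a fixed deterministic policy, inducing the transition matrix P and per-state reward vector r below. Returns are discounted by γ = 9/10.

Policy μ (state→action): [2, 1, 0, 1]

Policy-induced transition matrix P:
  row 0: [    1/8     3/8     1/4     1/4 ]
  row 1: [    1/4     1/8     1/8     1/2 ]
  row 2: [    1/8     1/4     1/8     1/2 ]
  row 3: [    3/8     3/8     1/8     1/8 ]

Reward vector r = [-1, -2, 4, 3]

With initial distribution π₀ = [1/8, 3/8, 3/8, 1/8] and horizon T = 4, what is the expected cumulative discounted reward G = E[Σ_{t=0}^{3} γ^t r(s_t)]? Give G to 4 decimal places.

t=0: π = [0.1250, 0.3750, 0.3750, 0.1250], E[r] = 1.0000, γ^t·E[r] = 1.000000, running G = 1.000000
t=1: π = [0.2031, 0.2344, 0.1406, 0.4219], E[r] = 1.1563, γ^t·E[r] = 1.040625, running G = 2.040625
t=2: π = [0.2598, 0.2988, 0.1504, 0.2910], E[r] = 0.6172, γ^t·E[r] = 0.499922, running G = 2.540547
t=3: π = [0.2351, 0.2815, 0.1575, 0.3259], E[r] = 0.8096, γ^t·E[r] = 0.590177, running G = 3.130724

G = 3.1307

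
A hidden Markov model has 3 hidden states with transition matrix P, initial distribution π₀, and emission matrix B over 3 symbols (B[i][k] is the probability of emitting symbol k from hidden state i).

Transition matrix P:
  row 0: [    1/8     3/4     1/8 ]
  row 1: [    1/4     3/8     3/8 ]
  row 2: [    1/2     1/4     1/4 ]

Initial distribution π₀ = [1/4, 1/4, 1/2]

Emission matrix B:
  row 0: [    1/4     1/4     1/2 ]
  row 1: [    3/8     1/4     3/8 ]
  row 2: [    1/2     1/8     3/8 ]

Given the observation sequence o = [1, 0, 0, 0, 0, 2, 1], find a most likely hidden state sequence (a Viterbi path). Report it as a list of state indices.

path = [1, 2, 0, 1, 2, 0, 1]

t=0: δ = [6.250e-02, 6.250e-02, 6.250e-02]  (obs o_0=1)
t=1: δ = [7.812e-03, 1.758e-02, 1.172e-02]  ψ = [2, 0, 1]  (obs o_1=0)
t=2: δ = [1.465e-03, 2.472e-03, 3.296e-03]  ψ = [2, 1, 1]  (obs o_2=0)
t=3: δ = [4.120e-04, 4.120e-04, 4.635e-04]  ψ = [2, 0, 1]  (obs o_3=0)
t=4: δ = [5.794e-05, 1.159e-04, 7.725e-05]  ψ = [2, 0, 1]  (obs o_4=0)
t=5: δ = [1.931e-05, 1.629e-05, 1.629e-05]  ψ = [2, 0, 1]  (obs o_5=2)
t=6: δ = [2.037e-06, 3.621e-06, 7.638e-07]  ψ = [2, 0, 1]  (obs o_6=1)
backtrack: best end state = 1; path = [1, 2, 0, 1, 2, 0, 1]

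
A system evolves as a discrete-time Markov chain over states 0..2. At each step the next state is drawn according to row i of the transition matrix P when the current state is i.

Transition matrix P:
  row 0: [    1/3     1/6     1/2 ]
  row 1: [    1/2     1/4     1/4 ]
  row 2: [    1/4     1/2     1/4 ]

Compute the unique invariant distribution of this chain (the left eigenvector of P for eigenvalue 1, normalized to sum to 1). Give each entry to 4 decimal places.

Balance equations π_j = Σ_i π_i·P[i][j]:
  π_0 = 1/3·π_0 + 1/2·π_1 + 1/4·π_2
  π_1 = 1/6·π_0 + 1/4·π_1 + 1/2·π_2
  normalize: π_0 + π_1 + π_2 = 1
Solving the linear system gives exactly π = [21/59, 18/59, 20/59].

π = [0.3559, 0.3051, 0.3390]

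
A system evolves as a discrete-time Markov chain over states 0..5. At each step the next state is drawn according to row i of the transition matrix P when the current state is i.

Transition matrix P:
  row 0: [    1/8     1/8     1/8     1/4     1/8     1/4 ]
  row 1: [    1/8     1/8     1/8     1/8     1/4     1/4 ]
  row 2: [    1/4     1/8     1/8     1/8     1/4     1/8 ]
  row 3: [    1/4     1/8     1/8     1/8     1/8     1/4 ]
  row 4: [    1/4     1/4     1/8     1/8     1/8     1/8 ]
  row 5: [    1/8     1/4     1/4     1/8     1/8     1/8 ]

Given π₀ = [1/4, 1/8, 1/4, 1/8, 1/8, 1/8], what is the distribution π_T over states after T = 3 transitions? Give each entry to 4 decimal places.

t=0: π = [0.2500, 0.1250, 0.2500, 0.1250, 0.1250, 0.1250]
t=1: π = [0.1875, 0.1563, 0.1406, 0.1563, 0.1719, 0.1875]
t=2: π = [0.1836, 0.1699, 0.1484, 0.1484, 0.1621, 0.1875]
t=3: π = [0.1824, 0.1687, 0.1484, 0.1479, 0.1648, 0.1877]

π = [0.1824, 0.1687, 0.1484, 0.1479, 0.1648, 0.1877]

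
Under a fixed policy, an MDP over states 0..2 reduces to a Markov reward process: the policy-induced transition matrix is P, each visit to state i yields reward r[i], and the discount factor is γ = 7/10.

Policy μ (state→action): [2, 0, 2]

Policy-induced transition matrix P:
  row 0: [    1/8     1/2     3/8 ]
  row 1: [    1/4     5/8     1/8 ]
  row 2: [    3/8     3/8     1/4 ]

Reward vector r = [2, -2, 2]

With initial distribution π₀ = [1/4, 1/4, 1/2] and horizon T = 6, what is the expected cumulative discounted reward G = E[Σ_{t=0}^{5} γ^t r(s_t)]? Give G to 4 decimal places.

G = 0.9161

t=0: π = [0.2500, 0.2500, 0.5000], E[r] = 1.0000, γ^t·E[r] = 1.000000, running G = 1.000000
t=1: π = [0.2813, 0.4688, 0.2500], E[r] = 0.1250, γ^t·E[r] = 0.087500, running G = 1.087500
t=2: π = [0.2461, 0.5273, 0.2266], E[r] = -0.1094, γ^t·E[r] = -0.053594, running G = 1.033906
t=3: π = [0.2476, 0.5376, 0.2148], E[r] = -0.1504, γ^t·E[r] = -0.051584, running G = 0.982322
t=4: π = [0.2459, 0.5403, 0.2137], E[r] = -0.1614, γ^t·E[r] = -0.038747, running G = 0.943576
t=5: π = [0.2460, 0.5408, 0.2132], E[r] = -0.1633, γ^t·E[r] = -0.027446, running G = 0.916130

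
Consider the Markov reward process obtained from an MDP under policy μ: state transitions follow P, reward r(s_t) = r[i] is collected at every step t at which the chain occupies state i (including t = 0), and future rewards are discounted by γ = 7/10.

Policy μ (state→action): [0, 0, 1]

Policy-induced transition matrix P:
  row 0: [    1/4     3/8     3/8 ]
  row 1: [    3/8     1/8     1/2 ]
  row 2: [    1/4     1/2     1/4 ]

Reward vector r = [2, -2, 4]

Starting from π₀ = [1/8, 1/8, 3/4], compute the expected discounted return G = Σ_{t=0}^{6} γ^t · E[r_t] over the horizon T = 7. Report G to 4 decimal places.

t=0: π = [0.1250, 0.1250, 0.7500], E[r] = 3.0000, γ^t·E[r] = 3.000000, running G = 3.000000
t=1: π = [0.2656, 0.4375, 0.2969], E[r] = 0.8438, γ^t·E[r] = 0.590625, running G = 3.590625
t=2: π = [0.3047, 0.3027, 0.3926], E[r] = 1.5742, γ^t·E[r] = 0.771367, running G = 4.361992
t=3: π = [0.2878, 0.3484, 0.3638], E[r] = 1.3340, γ^t·E[r] = 0.457557, running G = 4.819549
t=4: π = [0.2935, 0.3334, 0.3731], E[r] = 1.4127, γ^t·E[r] = 0.339179, running G = 5.158728
t=5: π = [0.2917, 0.3383, 0.3700], E[r] = 1.3869, γ^t·E[r] = 0.233098, running G = 5.391826
t=6: π = [0.2923, 0.3367, 0.3710], E[r] = 1.3953, γ^t·E[r] = 0.164160, running G = 5.555986

G = 5.5560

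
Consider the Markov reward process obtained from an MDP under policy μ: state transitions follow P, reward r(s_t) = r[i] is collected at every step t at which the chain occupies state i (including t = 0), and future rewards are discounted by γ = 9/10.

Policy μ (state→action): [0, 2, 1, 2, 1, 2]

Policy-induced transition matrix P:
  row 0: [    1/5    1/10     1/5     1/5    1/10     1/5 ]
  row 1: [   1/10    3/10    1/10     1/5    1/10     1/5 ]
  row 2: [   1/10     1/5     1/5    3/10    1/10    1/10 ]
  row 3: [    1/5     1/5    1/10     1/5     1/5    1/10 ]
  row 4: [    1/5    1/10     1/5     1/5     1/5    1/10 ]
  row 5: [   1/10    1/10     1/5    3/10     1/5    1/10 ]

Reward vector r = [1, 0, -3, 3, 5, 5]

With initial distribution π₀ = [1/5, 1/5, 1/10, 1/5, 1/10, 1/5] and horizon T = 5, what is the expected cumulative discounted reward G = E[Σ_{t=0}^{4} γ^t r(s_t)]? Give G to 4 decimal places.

G = 7.5415

t=0: π = [0.2000, 0.2000, 0.1000, 0.2000, 0.1000, 0.2000], E[r] = 2.0000, γ^t·E[r] = 2.000000, running G = 2.000000
t=1: π = [0.1500, 0.1700, 0.1600, 0.2300, 0.1500, 0.1400], E[r] = 1.8100, γ^t·E[r] = 1.629000, running G = 3.629000
t=2: π = [0.1530, 0.1730, 0.1600, 0.2300, 0.1520, 0.1320], E[r] = 1.7830, γ^t·E[r] = 1.444230, running G = 5.073230
t=3: π = [0.1535, 0.1736, 0.1597, 0.2292, 0.1514, 0.1326], E[r] = 1.7820, γ^t·E[r] = 1.299078, running G = 6.372308
t=4: π = [0.1534, 0.1736, 0.1597, 0.2292, 0.1513, 0.1327], E[r] = 1.7821, γ^t·E[r] = 1.169229, running G = 7.541537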